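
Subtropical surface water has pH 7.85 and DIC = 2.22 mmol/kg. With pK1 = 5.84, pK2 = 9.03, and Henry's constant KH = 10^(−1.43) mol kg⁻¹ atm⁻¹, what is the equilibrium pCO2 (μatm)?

pCO2 = 543 μatm

α₀ = 1 / (1 + K1/[H⁺] + K1K2/[H⁺]²) = 1 / (1 + 10^+2.01 + 10^+0.83)
   = 1 / (1 + 102.33 + 6.7608) = 1/110.09 = 0.009083
[CO2*] = α₀ × DIC = 0.009083 × 2.22 = 0.02017 mmol/kg
pCO2 = [CO2*]/KH = 2.017×10^-5 / 3.715×10^-2 = 543 μatm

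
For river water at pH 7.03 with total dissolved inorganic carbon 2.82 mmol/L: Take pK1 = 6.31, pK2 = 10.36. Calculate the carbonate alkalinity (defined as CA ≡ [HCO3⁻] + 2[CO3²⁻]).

CA = [HCO3⁻] + 2[CO3²⁻] = (α₁ + 2α₂)·DIC
At pH 7.03: [H⁺]/K1 = 10^-0.72 = 0.19055, K2/[H⁺] = 10^-3.33 = 0.00046774
α₁ = 1/(1 + 0.19055 + 0.00046774) = 1/1.1910 = 0.8396; α₂ = α₁·K2/[H⁺] = 0.0003927
α₁ + 2α₂ = 0.8404
CA = 0.8404 × 2.82 = 2.37 mmol/L

CA = 2.37 mmol/L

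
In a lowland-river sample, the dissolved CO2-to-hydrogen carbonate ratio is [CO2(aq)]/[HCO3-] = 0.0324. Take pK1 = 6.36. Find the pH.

From K1 = [H⁺][HCO3-]/[CO2(aq)]:  pH = pK1 − log₁₀([CO2(aq)]/[HCO3-])
log₁₀(0.0324) = -1.489
pH = 6.36 − (-1.489) = 7.85

pH = 7.85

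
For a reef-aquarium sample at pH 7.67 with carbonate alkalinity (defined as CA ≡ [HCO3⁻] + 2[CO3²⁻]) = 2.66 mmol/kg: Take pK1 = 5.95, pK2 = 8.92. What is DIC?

DIC = 2.57 mmol/kg

CA = [HCO3⁻] + 2[CO3²⁻] = (α₁ + 2α₂)·DIC
At pH 7.67: [H⁺]/K1 = 10^-1.72 = 0.019055, K2/[H⁺] = 10^-1.25 = 0.056234
α₁ = 1/(1 + 0.019055 + 0.056234) = 1/1.0753 = 0.9300; α₂ = α₁·K2/[H⁺] = 0.05230
α₁ + 2α₂ = 1.0346
DIC = CA / (α₁ + 2α₂) = 2.66 / 1.0346 = 2.57 mmol/kg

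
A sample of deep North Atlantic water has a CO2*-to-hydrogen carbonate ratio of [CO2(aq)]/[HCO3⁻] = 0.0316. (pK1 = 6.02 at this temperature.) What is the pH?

pH = 7.52

From K1 = [H⁺][HCO3⁻]/[CO2(aq)]:  pH = pK1 − log₁₀([CO2(aq)]/[HCO3⁻])
log₁₀(0.0316) = -1.500
pH = 6.02 − (-1.500) = 7.52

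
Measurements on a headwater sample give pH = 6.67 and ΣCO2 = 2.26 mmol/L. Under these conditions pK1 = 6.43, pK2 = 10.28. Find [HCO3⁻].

α₁ = 1 / (1 + [H⁺]/K1 + K2/[H⁺]) = 1 / (1 + 10^-0.24 + 10^-3.61)
   = 1 / (1 + 0.57544 + 0.00024547) = 1/1.5757 = 0.6346
[HCO3⁻] = α₁ × DIC = 0.6346 × 2.26 = 1.43 mmol/L

[HCO3⁻] = 1.43 mmol/L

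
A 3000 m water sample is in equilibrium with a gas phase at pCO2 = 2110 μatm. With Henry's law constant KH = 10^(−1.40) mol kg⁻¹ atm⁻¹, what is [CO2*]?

KH = 10^(−1.40) = 3.981×10^-2 mol kg⁻¹ atm⁻¹
[CO2*] = KH · pCO2 = 3.981×10^-2 × 2110×10^-6 atm = 8.40×10^-5 mol/kg

[CO2*] = 84.0 μmol/kg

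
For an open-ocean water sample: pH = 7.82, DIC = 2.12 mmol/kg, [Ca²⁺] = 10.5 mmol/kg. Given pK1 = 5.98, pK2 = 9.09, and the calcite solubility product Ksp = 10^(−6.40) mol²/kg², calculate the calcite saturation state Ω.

α₂ = 1 / (1 + [H⁺]/K2 + [H⁺]²/(K1K2)) = 1 / (1 + 10^+1.27 + 10^-0.57)
   = 1 / (1 + 18.621 + 0.26915) = 1/19.890 = 0.05028
[CO3²⁻] = α₂ × DIC = 0.05028 × 2.12 = 0.1066 mmol/kg
Ksp = 10^(−6.40) = 3.981×10^-7
Ω = [Ca²⁺][CO3²⁻]/Ksp = (10.5×10^-3)(1.066×10^-4) / 3.981×10^-7 = 2.81

Ω = 2.81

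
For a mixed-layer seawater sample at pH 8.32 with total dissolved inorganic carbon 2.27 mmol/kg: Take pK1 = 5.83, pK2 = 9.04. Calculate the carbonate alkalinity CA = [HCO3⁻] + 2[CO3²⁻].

CA = 2.63 mmol/kg

CA = [HCO3⁻] + 2[CO3²⁻] = (α₁ + 2α₂)·DIC
At pH 8.32: [H⁺]/K1 = 10^-2.49 = 0.0032359, K2/[H⁺] = 10^-0.72 = 0.19055
α₁ = 1/(1 + 0.0032359 + 0.19055) = 1/1.1938 = 0.8377; α₂ = α₁·K2/[H⁺] = 0.1596
α₁ + 2α₂ = 1.1569
CA = 1.1569 × 2.27 = 2.63 mmol/kg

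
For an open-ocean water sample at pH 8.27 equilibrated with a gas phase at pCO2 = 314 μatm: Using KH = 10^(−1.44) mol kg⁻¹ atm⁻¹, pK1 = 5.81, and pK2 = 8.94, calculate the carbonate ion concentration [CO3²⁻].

[CO2*] = KH · pCO2 = 10^(−1.44) × 314×10^-6 = 1.140×10^-5 mol/kg
α₀ = 1/(1 + K1/[H⁺] + K1K2/[H⁺]²) = 1/(1 + 10^+2.46 + 10^+1.79) = 0.002848
DIC = [CO2*]/α₀ = 1.140×10^-5 / 0.002848 = 4.002 mmol/kg
[CO3²⁻] = α₂·DIC; α₂ = 0.1756, so [CO3²⁻] = 0.1756 × 4.002 = 0.703 mmol/kg

[CO3²⁻] = 0.703 mmol/kg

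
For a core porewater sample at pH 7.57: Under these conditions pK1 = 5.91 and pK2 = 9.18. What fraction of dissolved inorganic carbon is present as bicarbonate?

α₁ = 1 / (1 + [H⁺]/K1 + K2/[H⁺]) = 1 / (1 + 10^-1.66 + 10^-1.61)
   = 1 / (1 + 0.021878 + 0.024547) = 1/1.0464 = 0.9556

α₁ = 0.956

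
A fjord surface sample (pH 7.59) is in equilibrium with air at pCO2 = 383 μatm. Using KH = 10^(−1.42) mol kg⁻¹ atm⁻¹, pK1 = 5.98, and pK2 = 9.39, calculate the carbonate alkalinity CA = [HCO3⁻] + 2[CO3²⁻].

[CO2*] = KH · pCO2 = 10^(−1.42) × 383×10^-6 = 1.456×10^-5 mol/kg
α₀ = 1/(1 + K1/[H⁺] + K1K2/[H⁺]²) = 1/(1 + 10^+1.61 + 10^-0.19) = 0.02359
DIC = [CO2*]/α₀ = 1.456×10^-5 / 0.02359 = 0.6172 mmol/kg
CA = (α₁ + 2α₂)·DIC = (0.9612 + 2×0.01523) × 0.6172 = 0.612 mmol/kg

CA = 0.612 mmol/kg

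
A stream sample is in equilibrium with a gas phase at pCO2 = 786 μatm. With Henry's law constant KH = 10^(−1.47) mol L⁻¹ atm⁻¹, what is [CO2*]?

[CO2*] = 26.6 μmol/L

KH = 10^(−1.47) = 3.388×10^-2 mol L⁻¹ atm⁻¹
[CO2*] = KH · pCO2 = 3.388×10^-2 × 786×10^-6 atm = 2.66×10^-5 mol/L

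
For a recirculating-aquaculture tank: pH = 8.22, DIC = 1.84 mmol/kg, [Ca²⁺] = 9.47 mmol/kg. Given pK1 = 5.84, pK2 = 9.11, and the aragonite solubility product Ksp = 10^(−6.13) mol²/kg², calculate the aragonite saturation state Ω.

α₂ = 1 / (1 + [H⁺]/K2 + [H⁺]²/(K1K2)) = 1 / (1 + 10^+0.89 + 10^-1.49)
   = 1 / (1 + 7.7625 + 0.032359) = 1/8.7948 = 0.1137
[CO3²⁻] = α₂ × DIC = 0.1137 × 1.84 = 0.2092 mmol/kg
Ksp = 10^(−6.13) = 7.413×10^-7
Ω = [Ca²⁺][CO3²⁻]/Ksp = (9.47×10^-3)(2.092×10^-4) / 7.413×10^-7 = 2.67

Ω = 2.67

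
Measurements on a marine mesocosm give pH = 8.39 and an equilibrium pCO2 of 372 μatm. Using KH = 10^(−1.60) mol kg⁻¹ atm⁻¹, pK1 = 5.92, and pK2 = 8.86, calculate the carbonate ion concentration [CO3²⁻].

[CO3²⁻] = 0.934 mmol/kg

[CO2*] = KH · pCO2 = 10^(−1.60) × 372×10^-6 = 9.344×10^-6 mol/kg
α₀ = 1/(1 + K1/[H⁺] + K1K2/[H⁺]²) = 1/(1 + 10^+2.47 + 10^+2.00) = 0.002524
DIC = [CO2*]/α₀ = 9.344×10^-6 / 0.002524 = 3.701 mmol/kg
[CO3²⁻] = α₂·DIC; α₂ = 0.2524, so [CO3²⁻] = 0.2524 × 3.701 = 0.934 mmol/kg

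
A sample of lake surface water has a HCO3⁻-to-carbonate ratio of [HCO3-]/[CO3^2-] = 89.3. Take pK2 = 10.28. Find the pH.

pH = 8.33

From K2 = [H⁺][CO3^2-]/[HCO3-]:  pH = pK2 − log₁₀([HCO3-]/[CO3^2-])
log₁₀(89.3) = +1.951
pH = 10.28 − (+1.951) = 8.33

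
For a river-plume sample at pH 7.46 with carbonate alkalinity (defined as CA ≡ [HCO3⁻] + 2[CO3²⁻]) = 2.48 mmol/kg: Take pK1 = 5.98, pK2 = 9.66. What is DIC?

CA = [HCO3⁻] + 2[CO3²⁻] = (α₁ + 2α₂)·DIC
At pH 7.46: [H⁺]/K1 = 10^-1.48 = 0.033113, K2/[H⁺] = 10^-2.20 = 0.0063096
α₁ = 1/(1 + 0.033113 + 0.0063096) = 1/1.0394 = 0.9621; α₂ = α₁·K2/[H⁺] = 0.006070
α₁ + 2α₂ = 0.9742
DIC = CA / (α₁ + 2α₂) = 2.48 / 0.9742 = 2.55 mmol/kg

DIC = 2.55 mmol/kg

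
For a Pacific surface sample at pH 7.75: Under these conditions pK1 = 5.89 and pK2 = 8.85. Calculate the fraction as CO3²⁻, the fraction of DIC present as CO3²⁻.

α₂ = 1 / (1 + [H⁺]/K2 + [H⁺]²/(K1K2)) = 1 / (1 + 10^+1.10 + 10^-0.76)
   = 1 / (1 + 12.589 + 0.17378) = 1/13.763 = 0.07266

α₂ = 0.0727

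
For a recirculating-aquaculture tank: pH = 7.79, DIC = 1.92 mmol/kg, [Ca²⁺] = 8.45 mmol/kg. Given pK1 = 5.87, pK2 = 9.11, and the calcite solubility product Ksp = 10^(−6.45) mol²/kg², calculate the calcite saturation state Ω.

α₂ = 1 / (1 + [H⁺]/K2 + [H⁺]²/(K1K2)) = 1 / (1 + 10^+1.32 + 10^-0.60)
   = 1 / (1 + 20.893 + 0.25119) = 1/22.144 = 0.04516
[CO3²⁻] = α₂ × DIC = 0.04516 × 1.92 = 0.08670 mmol/kg
Ksp = 10^(−6.45) = 3.548×10^-7
Ω = [Ca²⁺][CO3²⁻]/Ksp = (8.45×10^-3)(8.670×10^-5) / 3.548×10^-7 = 2.06

Ω = 2.06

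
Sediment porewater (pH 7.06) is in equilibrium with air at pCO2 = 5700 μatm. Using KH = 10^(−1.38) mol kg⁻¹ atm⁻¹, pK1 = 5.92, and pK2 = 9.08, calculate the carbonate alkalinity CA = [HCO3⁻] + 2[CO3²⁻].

CA = 3.34 mmol/kg

[CO2*] = KH · pCO2 = 10^(−1.38) × 5700×10^-6 = 2.376×10^-4 mol/kg
α₀ = 1/(1 + K1/[H⁺] + K1K2/[H⁺]²) = 1/(1 + 10^+1.14 + 10^-0.88) = 0.06695
DIC = [CO2*]/α₀ = 2.376×10^-4 / 0.06695 = 3.549 mmol/kg
CA = (α₁ + 2α₂)·DIC = (0.9242 + 2×0.008826) × 3.549 = 3.34 mmol/kg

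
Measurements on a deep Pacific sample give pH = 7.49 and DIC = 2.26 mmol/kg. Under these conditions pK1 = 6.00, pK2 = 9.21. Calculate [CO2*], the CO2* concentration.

[CO2*] = 0.0696 mmol/kg

α₀ = 1 / (1 + K1/[H⁺] + K1K2/[H⁺]²) = 1 / (1 + 10^+1.49 + 10^-0.23)
   = 1 / (1 + 30.903 + 0.58884) = 1/32.492 = 0.03078
[CO2*] = α₀ × DIC = 0.03078 × 2.26 = 0.0696 mmol/kg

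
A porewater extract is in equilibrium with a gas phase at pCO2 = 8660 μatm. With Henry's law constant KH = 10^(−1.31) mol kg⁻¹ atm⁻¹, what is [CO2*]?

[CO2*] = 424 μmol/kg

KH = 10^(−1.31) = 4.898×10^-2 mol kg⁻¹ atm⁻¹
[CO2*] = KH · pCO2 = 4.898×10^-2 × 8660×10^-6 atm = 4.24×10^-4 mol/kg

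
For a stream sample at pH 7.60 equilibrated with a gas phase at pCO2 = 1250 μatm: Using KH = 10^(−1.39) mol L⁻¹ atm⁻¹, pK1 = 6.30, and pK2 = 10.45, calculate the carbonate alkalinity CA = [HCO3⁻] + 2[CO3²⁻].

[CO2*] = KH · pCO2 = 10^(−1.39) × 1250×10^-6 = 5.092×10^-5 mol/L
α₀ = 1/(1 + K1/[H⁺] + K1K2/[H⁺]²) = 1/(1 + 10^+1.30 + 10^-1.55) = 0.04766
DIC = [CO2*]/α₀ = 5.092×10^-5 / 0.04766 = 1.068 mmol/L
CA = (α₁ + 2α₂)·DIC = (0.9510 + 2×0.001343) × 1.068 = 1.02 mmol/L

CA = 1.02 mmol/L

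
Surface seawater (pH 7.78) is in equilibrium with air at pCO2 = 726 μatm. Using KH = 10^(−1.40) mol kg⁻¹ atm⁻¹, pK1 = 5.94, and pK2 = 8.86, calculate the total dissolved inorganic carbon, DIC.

[CO2*] = KH · pCO2 = 10^(−1.40) × 726×10^-6 = 2.890×10^-5 mol/kg
α₀ = 1/(1 + K1/[H⁺] + K1K2/[H⁺]²) = 1/(1 + 10^+1.84 + 10^+0.76) = 0.01317
DIC = [CO2*]/α₀ = 2.890×10^-5 / 0.01317 = 2.19 mmol/kg

DIC = 2.19 mmol/kg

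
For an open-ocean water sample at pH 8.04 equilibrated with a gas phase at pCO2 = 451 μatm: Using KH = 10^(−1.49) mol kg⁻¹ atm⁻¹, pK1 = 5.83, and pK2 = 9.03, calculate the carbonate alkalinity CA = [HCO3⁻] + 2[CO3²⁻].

[CO2*] = KH · pCO2 = 10^(−1.49) × 451×10^-6 = 1.459×10^-5 mol/kg
α₀ = 1/(1 + K1/[H⁺] + K1K2/[H⁺]²) = 1/(1 + 10^+2.21 + 10^+1.22) = 0.005562
DIC = [CO2*]/α₀ = 1.459×10^-5 / 0.005562 = 2.624 mmol/kg
CA = (α₁ + 2α₂)·DIC = (0.9021 + 2×0.09231) × 2.624 = 2.85 mmol/kg

CA = 2.85 mmol/kg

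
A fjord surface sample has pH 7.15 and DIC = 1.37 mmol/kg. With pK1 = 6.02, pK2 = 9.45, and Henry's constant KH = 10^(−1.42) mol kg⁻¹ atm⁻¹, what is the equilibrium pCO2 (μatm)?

α₀ = 1 / (1 + K1/[H⁺] + K1K2/[H⁺]²) = 1 / (1 + 10^+1.13 + 10^-1.17)
   = 1 / (1 + 13.490 + 0.067608) = 1/14.557 = 0.06869
[CO2*] = α₀ × DIC = 0.06869 × 1.37 = 0.09411 mmol/kg
pCO2 = [CO2*]/KH = 9.411×10^-5 / 3.802×10^-2 = 2480 μatm

pCO2 = 2480 μatm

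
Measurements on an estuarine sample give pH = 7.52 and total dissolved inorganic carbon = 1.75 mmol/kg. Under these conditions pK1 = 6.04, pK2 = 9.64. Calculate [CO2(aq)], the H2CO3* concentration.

[CO2*] = 0.0557 mmol/kg

α₀ = 1 / (1 + K1/[H⁺] + K1K2/[H⁺]²) = 1 / (1 + 10^+1.48 + 10^-0.64)
   = 1 / (1 + 30.200 + 0.22909) = 1/31.429 = 0.03182
[CO2*] = α₀ × DIC = 0.03182 × 1.75 = 0.0557 mmol/kg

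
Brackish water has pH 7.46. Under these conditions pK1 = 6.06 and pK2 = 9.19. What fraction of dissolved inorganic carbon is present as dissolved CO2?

α₀ = 1 / (1 + K1/[H⁺] + K1K2/[H⁺]²) = 1 / (1 + 10^+1.40 + 10^-0.33)
   = 1 / (1 + 25.119 + 0.46774) = 1/26.587 = 0.03761

α₀ = 0.0376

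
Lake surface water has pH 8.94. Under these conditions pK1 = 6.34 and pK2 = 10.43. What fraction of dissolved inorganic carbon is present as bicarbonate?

α₁ = 0.966

α₁ = 1 / (1 + [H⁺]/K1 + K2/[H⁺]) = 1 / (1 + 10^-2.60 + 10^-1.49)
   = 1 / (1 + 0.0025119 + 0.032359) = 1/1.0349 = 0.9663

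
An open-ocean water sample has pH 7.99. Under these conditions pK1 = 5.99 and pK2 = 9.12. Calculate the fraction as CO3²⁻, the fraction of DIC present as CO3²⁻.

α₂ = 0.0684

α₂ = 1 / (1 + [H⁺]/K2 + [H⁺]²/(K1K2)) = 1 / (1 + 10^+1.13 + 10^-0.87)
   = 1 / (1 + 13.490 + 0.13490) = 1/14.625 = 0.06838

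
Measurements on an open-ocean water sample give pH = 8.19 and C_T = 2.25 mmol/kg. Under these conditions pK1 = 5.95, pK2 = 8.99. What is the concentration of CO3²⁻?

α₂ = 1 / (1 + [H⁺]/K2 + [H⁺]²/(K1K2)) = 1 / (1 + 10^+0.80 + 10^-1.44)
   = 1 / (1 + 6.3096 + 0.036308) = 1/7.3459 = 0.1361
[CO3²⁻] = α₂ × DIC = 0.1361 × 2.25 = 0.306 mmol/kg

[CO3²⁻] = 0.306 mmol/kg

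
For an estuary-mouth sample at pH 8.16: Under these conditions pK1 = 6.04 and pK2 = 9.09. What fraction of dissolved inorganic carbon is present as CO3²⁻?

α₂ = 0.104

α₂ = 1 / (1 + [H⁺]/K2 + [H⁺]²/(K1K2)) = 1 / (1 + 10^+0.93 + 10^-1.19)
   = 1 / (1 + 8.5114 + 0.064565) = 1/9.5759 = 0.1044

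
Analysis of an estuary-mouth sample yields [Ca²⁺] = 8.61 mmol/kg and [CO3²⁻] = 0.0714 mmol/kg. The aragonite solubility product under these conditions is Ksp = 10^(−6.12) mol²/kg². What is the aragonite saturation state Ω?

Ksp = 10^(−6.12) = 7.586×10^-7
Ω = [Ca²⁺][CO3²⁻]/Ksp = (8.61×10^-3)(0.0714×10^-3) / 7.586×10^-7 = 0.810

Ω = 0.810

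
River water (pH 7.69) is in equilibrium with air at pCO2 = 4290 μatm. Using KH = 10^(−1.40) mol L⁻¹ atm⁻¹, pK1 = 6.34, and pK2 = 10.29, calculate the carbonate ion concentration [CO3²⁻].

[CO2*] = KH · pCO2 = 10^(−1.40) × 4290×10^-6 = 1.708×10^-4 mol/L
α₀ = 1/(1 + K1/[H⁺] + K1K2/[H⁺]²) = 1/(1 + 10^+1.35 + 10^-1.25) = 0.04266
DIC = [CO2*]/α₀ = 1.708×10^-4 / 0.04266 = 4.004 mmol/L
[CO3²⁻] = α₂·DIC; α₂ = 0.002399, so [CO3²⁻] = 0.002399 × 4.004 = 0.00960 mmol/L = 9.60 μmol/L

[CO3²⁻] = 9.60 μmol/L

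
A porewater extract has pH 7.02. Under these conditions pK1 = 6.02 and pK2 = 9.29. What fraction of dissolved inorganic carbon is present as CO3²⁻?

α₂ = 1 / (1 + [H⁺]/K2 + [H⁺]²/(K1K2)) = 1 / (1 + 10^+2.27 + 10^+1.27)
   = 1 / (1 + 186.21 + 18.621) = 1/205.83 = 0.004858

α₂ = 0.00486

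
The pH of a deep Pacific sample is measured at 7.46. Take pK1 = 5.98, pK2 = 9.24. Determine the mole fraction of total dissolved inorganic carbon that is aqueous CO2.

α₀ = 1 / (1 + K1/[H⁺] + K1K2/[H⁺]²) = 1 / (1 + 10^+1.48 + 10^-0.30)
   = 1 / (1 + 30.200 + 0.50119) = 1/31.701 = 0.03155

α₀ = 0.0315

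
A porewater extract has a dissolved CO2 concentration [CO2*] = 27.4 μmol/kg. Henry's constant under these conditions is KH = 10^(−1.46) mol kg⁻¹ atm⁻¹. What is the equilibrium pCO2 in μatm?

KH = 10^(−1.46) = 3.467×10^-2 mol kg⁻¹ atm⁻¹
pCO2 = [CO2*]/KH = 27.4×10^-6 / 3.467×10^-2 = 7.90×10^-4 atm = 790 μatm

pCO2 = 790 μatm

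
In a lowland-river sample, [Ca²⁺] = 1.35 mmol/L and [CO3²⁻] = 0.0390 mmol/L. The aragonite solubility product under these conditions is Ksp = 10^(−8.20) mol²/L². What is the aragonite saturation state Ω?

Ω = 8.34

Ksp = 10^(−8.20) = 6.310×10^-9
Ω = [Ca²⁺][CO3²⁻]/Ksp = (1.35×10^-3)(0.0390×10^-3) / 6.310×10^-9 = 8.34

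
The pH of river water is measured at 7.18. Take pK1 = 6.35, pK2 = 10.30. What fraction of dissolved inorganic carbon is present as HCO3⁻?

α₁ = 1 / (1 + [H⁺]/K1 + K2/[H⁺]) = 1 / (1 + 10^-0.83 + 10^-3.12)
   = 1 / (1 + 0.14791 + 0.00075858) = 1/1.1487 = 0.8706

α₁ = 0.871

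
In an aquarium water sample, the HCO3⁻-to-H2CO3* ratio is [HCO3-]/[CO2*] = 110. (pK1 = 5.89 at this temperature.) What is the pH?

pH = 7.93

From K1 = [H⁺][HCO3-]/[CO2*]:  pH = pK1 + log₁₀([HCO3-]/[CO2*])
log₁₀(110) = +2.041
pH = 5.89 + (+2.041) = 7.93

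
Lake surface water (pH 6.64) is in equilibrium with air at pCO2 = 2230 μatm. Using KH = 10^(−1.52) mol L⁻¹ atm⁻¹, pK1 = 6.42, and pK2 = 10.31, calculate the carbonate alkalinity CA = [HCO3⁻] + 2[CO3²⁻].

[CO2*] = KH · pCO2 = 10^(−1.52) × 2230×10^-6 = 6.734×10^-5 mol/L
α₀ = 1/(1 + K1/[H⁺] + K1K2/[H⁺]²) = 1/(1 + 10^+0.22 + 10^-3.45) = 0.3759
DIC = [CO2*]/α₀ = 6.734×10^-5 / 0.3759 = 0.1791 mmol/L
CA = (α₁ + 2α₂)·DIC = (0.6239 + 2×0.0001334) × 0.1791 = 0.112 mmol/L

CA = 0.112 mmol/L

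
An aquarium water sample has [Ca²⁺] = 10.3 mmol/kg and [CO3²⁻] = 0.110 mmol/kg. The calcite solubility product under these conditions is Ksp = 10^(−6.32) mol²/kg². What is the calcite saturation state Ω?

Ω = 2.37

Ksp = 10^(−6.32) = 4.786×10^-7
Ω = [Ca²⁺][CO3²⁻]/Ksp = (10.3×10^-3)(0.110×10^-3) / 4.786×10^-7 = 2.37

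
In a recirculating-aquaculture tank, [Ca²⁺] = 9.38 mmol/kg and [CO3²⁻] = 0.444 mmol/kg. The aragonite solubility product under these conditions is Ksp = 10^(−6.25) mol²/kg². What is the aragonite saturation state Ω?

Ω = 7.41

Ksp = 10^(−6.25) = 5.623×10^-7
Ω = [Ca²⁺][CO3²⁻]/Ksp = (9.38×10^-3)(0.444×10^-3) / 5.623×10^-7 = 7.41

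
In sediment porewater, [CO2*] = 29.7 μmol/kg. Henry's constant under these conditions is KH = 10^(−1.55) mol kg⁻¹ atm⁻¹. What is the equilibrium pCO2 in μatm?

pCO2 = 1050 μatm

KH = 10^(−1.55) = 2.818×10^-2 mol kg⁻¹ atm⁻¹
pCO2 = [CO2*]/KH = 29.7×10^-6 / 2.818×10^-2 = 1.05×10^-3 atm = 1050 μatm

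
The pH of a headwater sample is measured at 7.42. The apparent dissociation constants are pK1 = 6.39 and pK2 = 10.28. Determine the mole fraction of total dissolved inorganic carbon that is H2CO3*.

α₀ = 0.0853

α₀ = 1 / (1 + K1/[H⁺] + K1K2/[H⁺]²) = 1 / (1 + 10^+1.03 + 10^-1.83)
   = 1 / (1 + 10.715 + 0.014791) = 1/11.730 = 0.08525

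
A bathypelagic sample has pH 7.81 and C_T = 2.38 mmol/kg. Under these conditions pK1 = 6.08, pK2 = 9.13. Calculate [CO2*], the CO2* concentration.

α₀ = 1 / (1 + K1/[H⁺] + K1K2/[H⁺]²) = 1 / (1 + 10^+1.73 + 10^+0.41)
   = 1 / (1 + 53.703 + 2.5704) = 1/57.274 = 0.01746
[CO2*] = α₀ × DIC = 0.01746 × 2.38 = 0.0416 mmol/kg

[CO2*] = 0.0416 mmol/kg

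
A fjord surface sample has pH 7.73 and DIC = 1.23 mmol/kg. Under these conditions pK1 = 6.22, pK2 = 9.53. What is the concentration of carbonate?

α₂ = 1 / (1 + [H⁺]/K2 + [H⁺]²/(K1K2)) = 1 / (1 + 10^+1.80 + 10^+0.29)
   = 1 / (1 + 63.096 + 1.9498) = 1/66.046 = 0.01514
[CO3²⁻] = α₂ × DIC = 0.01514 × 1.23 = 0.0186 mmol/kg = 18.6 μmol/kg

[CO3²⁻] = 18.6 μmol/kg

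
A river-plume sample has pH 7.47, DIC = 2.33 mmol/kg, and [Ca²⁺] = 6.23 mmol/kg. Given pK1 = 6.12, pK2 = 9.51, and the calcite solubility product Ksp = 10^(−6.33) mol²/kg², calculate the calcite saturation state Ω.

α₂ = 1 / (1 + [H⁺]/K2 + [H⁺]²/(K1K2)) = 1 / (1 + 10^+2.04 + 10^+0.69)
   = 1 / (1 + 109.65 + 4.8978) = 1/115.55 = 0.008655
[CO3²⁻] = α₂ × DIC = 0.008655 × 2.33 = 0.02017 mmol/kg
Ksp = 10^(−6.33) = 4.677×10^-7
Ω = [Ca²⁺][CO3²⁻]/Ksp = (6.23×10^-3)(2.017×10^-5) / 4.677×10^-7 = 0.269

Ω = 0.269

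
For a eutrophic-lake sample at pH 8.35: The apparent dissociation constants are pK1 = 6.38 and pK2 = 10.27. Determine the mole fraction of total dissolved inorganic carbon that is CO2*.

α₀ = 0.0105

α₀ = 1 / (1 + K1/[H⁺] + K1K2/[H⁺]²) = 1 / (1 + 10^+1.97 + 10^+0.05)
   = 1 / (1 + 93.325 + 1.1220) = 1/95.447 = 0.01048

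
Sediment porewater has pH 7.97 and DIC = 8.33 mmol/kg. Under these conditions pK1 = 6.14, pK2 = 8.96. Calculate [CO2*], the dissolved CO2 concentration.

α₀ = 1 / (1 + K1/[H⁺] + K1K2/[H⁺]²) = 1 / (1 + 10^+1.83 + 10^+0.84)
   = 1 / (1 + 67.608 + 6.9183) = 1/75.527 = 0.01324
[CO2*] = α₀ × DIC = 0.01324 × 8.33 = 0.110 mmol/kg

[CO2*] = 0.110 mmol/kg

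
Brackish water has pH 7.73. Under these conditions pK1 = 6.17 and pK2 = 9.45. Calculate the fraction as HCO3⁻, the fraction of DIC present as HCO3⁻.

α₁ = 1 / (1 + [H⁺]/K1 + K2/[H⁺]) = 1 / (1 + 10^-1.56 + 10^-1.72)
   = 1 / (1 + 0.027542 + 0.019055) = 1/1.0466 = 0.9555

α₁ = 0.955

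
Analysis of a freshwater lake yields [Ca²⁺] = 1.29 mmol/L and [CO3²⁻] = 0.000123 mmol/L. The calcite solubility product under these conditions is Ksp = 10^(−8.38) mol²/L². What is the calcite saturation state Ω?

Ksp = 10^(−8.38) = 4.169×10^-9
Ω = [Ca²⁺][CO3²⁻]/Ksp = (1.29×10^-3)(0.000123×10^-3) / 4.169×10^-9 = 0.0381

Ω = 0.0381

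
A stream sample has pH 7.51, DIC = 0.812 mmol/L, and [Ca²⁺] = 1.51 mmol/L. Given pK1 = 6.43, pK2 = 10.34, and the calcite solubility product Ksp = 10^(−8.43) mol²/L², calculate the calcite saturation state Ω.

Ω = 0.450

α₂ = 1 / (1 + [H⁺]/K2 + [H⁺]²/(K1K2)) = 1 / (1 + 10^+2.83 + 10^+1.75)
   = 1 / (1 + 676.08 + 56.234) = 1/733.32 = 0.001364
[CO3²⁻] = α₂ × DIC = 0.001364 × 0.812 = 0.001107 mmol/L = 1.107 μmol/L
Ksp = 10^(−8.43) = 3.715×10^-9
Ω = [Ca²⁺][CO3²⁻]/Ksp = (1.51×10^-3)(1.107×10^-6) / 3.715×10^-9 = 0.450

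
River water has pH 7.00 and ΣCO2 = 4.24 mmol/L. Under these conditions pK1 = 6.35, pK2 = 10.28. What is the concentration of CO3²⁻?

α₂ = 1 / (1 + [H⁺]/K2 + [H⁺]²/(K1K2)) = 1 / (1 + 10^+3.28 + 10^+2.63)
   = 1 / (1 + 1905.5 + 426.58) = 1/2333.0 = 0.0004286
[CO3²⁻] = α₂ × DIC = 0.0004286 × 4.24 = 0.00182 mmol/L = 1.82 μmol/L

[CO3²⁻] = 1.82 μmol/L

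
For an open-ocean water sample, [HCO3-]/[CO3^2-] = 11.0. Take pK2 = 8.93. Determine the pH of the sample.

pH = 7.89

From K2 = [H⁺][CO3^2-]/[HCO3-]:  pH = pK2 − log₁₀([HCO3-]/[CO3^2-])
log₁₀(11.0) = +1.041
pH = 8.93 − (+1.041) = 7.89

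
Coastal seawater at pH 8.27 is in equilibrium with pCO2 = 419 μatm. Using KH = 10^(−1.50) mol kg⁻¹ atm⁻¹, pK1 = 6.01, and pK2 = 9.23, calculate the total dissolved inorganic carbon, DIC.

[CO2*] = KH · pCO2 = 10^(−1.50) × 419×10^-6 = 1.325×10^-5 mol/kg
α₀ = 1/(1 + K1/[H⁺] + K1K2/[H⁺]²) = 1/(1 + 10^+2.26 + 10^+1.30) = 0.004928
DIC = [CO2*]/α₀ = 1.325×10^-5 / 0.004928 = 2.69 mmol/kg

DIC = 2.69 mmol/kg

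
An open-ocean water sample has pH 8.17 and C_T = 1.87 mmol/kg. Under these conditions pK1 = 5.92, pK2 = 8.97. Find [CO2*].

α₀ = 1 / (1 + K1/[H⁺] + K1K2/[H⁺]²) = 1 / (1 + 10^+2.25 + 10^+1.45)
   = 1 / (1 + 177.83 + 28.184) = 1/207.01 = 0.004831
[CO2*] = α₀ × DIC = 0.004831 × 1.87 = 0.00903 mmol/kg = 9.03 μmol/kg

[CO2*] = 9.03 μmol/kg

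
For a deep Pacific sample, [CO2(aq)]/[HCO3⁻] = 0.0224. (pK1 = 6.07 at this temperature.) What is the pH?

pH = 7.72

From K1 = [H⁺][HCO3⁻]/[CO2(aq)]:  pH = pK1 − log₁₀([CO2(aq)]/[HCO3⁻])
log₁₀(0.0224) = -1.650
pH = 6.07 − (-1.650) = 7.72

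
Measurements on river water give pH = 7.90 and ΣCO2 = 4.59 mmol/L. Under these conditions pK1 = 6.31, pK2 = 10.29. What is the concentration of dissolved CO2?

α₀ = 1 / (1 + K1/[H⁺] + K1K2/[H⁺]²) = 1 / (1 + 10^+1.59 + 10^-0.80)
   = 1 / (1 + 38.905 + 0.15849) = 1/40.063 = 0.02496
[CO2*] = α₀ × DIC = 0.02496 × 4.59 = 0.115 mmol/L

[CO2*] = 0.115 mmol/L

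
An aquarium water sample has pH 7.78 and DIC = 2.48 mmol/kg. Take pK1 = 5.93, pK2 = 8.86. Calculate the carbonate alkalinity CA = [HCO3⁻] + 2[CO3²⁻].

CA = [HCO3⁻] + 2[CO3²⁻] = (α₁ + 2α₂)·DIC
At pH 7.78: [H⁺]/K1 = 10^-1.85 = 0.014125, K2/[H⁺] = 10^-1.08 = 0.083176
α₁ = 1/(1 + 0.014125 + 0.083176) = 1/1.0973 = 0.9113; α₂ = α₁·K2/[H⁺] = 0.07580
α₁ + 2α₂ = 1.0629
CA = 1.0629 × 2.48 = 2.64 mmol/kg

CA = 2.64 mmol/kg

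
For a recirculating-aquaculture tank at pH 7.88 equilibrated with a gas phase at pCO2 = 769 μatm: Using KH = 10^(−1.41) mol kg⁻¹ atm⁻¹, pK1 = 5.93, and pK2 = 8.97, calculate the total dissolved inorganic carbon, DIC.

DIC = 2.91 mmol/kg

[CO2*] = KH · pCO2 = 10^(−1.41) × 769×10^-6 = 2.992×10^-5 mol/kg
α₀ = 1/(1 + K1/[H⁺] + K1K2/[H⁺]²) = 1/(1 + 10^+1.95 + 10^+0.86) = 0.01027
DIC = [CO2*]/α₀ = 2.992×10^-5 / 0.01027 = 2.91 mmol/kg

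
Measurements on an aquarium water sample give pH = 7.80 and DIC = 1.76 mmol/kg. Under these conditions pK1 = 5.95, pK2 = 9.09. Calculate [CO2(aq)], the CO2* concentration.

[CO2*] = 0.0233 mmol/kg

α₀ = 1 / (1 + K1/[H⁺] + K1K2/[H⁺]²) = 1 / (1 + 10^+1.85 + 10^+0.56)
   = 1 / (1 + 70.795 + 3.6308) = 1/75.425 = 0.01326
[CO2*] = α₀ × DIC = 0.01326 × 1.76 = 0.0233 mmol/kg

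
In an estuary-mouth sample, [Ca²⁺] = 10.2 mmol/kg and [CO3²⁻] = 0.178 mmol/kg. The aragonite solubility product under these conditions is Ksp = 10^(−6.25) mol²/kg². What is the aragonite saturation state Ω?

Ω = 3.23

Ksp = 10^(−6.25) = 5.623×10^-7
Ω = [Ca²⁺][CO3²⁻]/Ksp = (10.2×10^-3)(0.178×10^-3) / 5.623×10^-7 = 3.23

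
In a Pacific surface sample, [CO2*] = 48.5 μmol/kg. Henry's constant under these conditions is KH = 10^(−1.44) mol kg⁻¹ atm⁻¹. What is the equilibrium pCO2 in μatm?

pCO2 = 1340 μatm

KH = 10^(−1.44) = 3.631×10^-2 mol kg⁻¹ atm⁻¹
pCO2 = [CO2*]/KH = 48.5×10^-6 / 3.631×10^-2 = 1.34×10^-3 atm = 1340 μatm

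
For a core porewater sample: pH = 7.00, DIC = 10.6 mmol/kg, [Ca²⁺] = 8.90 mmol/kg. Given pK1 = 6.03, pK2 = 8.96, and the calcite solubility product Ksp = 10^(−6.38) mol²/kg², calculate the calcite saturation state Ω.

α₂ = 1 / (1 + [H⁺]/K2 + [H⁺]²/(K1K2)) = 1 / (1 + 10^+1.96 + 10^+0.99)
   = 1 / (1 + 91.201 + 9.7724) = 1/101.97 = 0.009806
[CO3²⁻] = α₂ × DIC = 0.009806 × 10.6 = 0.1039 mmol/kg
Ksp = 10^(−6.38) = 4.169×10^-7
Ω = [Ca²⁺][CO3²⁻]/Ksp = (8.90×10^-3)(1.039×10^-4) / 4.169×10^-7 = 2.22

Ω = 2.22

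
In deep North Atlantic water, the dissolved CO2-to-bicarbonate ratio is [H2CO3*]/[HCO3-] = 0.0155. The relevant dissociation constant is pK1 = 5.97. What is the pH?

From K1 = [H⁺][HCO3-]/[H2CO3*]:  pH = pK1 − log₁₀([H2CO3*]/[HCO3-])
log₁₀(0.0155) = -1.810
pH = 5.97 − (-1.810) = 7.78

pH = 7.78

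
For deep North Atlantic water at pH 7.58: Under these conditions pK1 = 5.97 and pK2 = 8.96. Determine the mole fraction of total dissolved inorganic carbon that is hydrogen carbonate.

α₁ = 1 / (1 + [H⁺]/K1 + K2/[H⁺]) = 1 / (1 + 10^-1.61 + 10^-1.38)
   = 1 / (1 + 0.024547 + 0.041687) = 1/1.0662 = 0.9379

α₁ = 0.938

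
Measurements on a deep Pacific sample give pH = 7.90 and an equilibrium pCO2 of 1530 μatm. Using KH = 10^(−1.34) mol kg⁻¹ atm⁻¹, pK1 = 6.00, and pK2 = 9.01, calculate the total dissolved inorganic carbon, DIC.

DIC = 6.06 mmol/kg

[CO2*] = KH · pCO2 = 10^(−1.34) × 1530×10^-6 = 6.993×10^-5 mol/kg
α₀ = 1/(1 + K1/[H⁺] + K1K2/[H⁺]²) = 1/(1 + 10^+1.90 + 10^+0.79) = 0.01155
DIC = [CO2*]/α₀ = 6.993×10^-5 / 0.01155 = 6.06 mmol/kg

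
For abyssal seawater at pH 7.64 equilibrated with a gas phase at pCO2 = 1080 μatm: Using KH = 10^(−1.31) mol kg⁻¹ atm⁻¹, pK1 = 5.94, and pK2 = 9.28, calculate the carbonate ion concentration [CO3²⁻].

[CO2*] = KH · pCO2 = 10^(−1.31) × 1080×10^-6 = 5.290×10^-5 mol/kg
α₀ = 1/(1 + K1/[H⁺] + K1K2/[H⁺]²) = 1/(1 + 10^+1.70 + 10^+0.06) = 0.01913
DIC = [CO2*]/α₀ = 5.290×10^-5 / 0.01913 = 2.765 mmol/kg
[CO3²⁻] = α₂·DIC; α₂ = 0.02197, so [CO3²⁻] = 0.02197 × 2.765 = 0.0607 mmol/kg

[CO3²⁻] = 0.0607 mmol/kg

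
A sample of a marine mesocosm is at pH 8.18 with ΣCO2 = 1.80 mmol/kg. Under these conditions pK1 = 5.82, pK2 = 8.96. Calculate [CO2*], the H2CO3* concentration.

[CO2*] = 6.71 μmol/kg

α₀ = 1 / (1 + K1/[H⁺] + K1K2/[H⁺]²) = 1 / (1 + 10^+2.36 + 10^+1.58)
   = 1 / (1 + 229.09 + 38.019) = 1/268.11 = 0.003730
[CO2*] = α₀ × DIC = 0.003730 × 1.80 = 0.00671 mmol/kg = 6.71 μmol/kg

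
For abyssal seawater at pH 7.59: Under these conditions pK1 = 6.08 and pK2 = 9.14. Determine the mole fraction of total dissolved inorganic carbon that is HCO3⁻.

α₁ = 0.944

α₁ = 1 / (1 + [H⁺]/K1 + K2/[H⁺]) = 1 / (1 + 10^-1.51 + 10^-1.55)
   = 1 / (1 + 0.030903 + 0.028184) = 1/1.0591 = 0.9442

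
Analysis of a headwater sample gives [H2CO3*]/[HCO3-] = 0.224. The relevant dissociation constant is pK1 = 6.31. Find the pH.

pH = 6.96

From K1 = [H⁺][HCO3-]/[H2CO3*]:  pH = pK1 − log₁₀([H2CO3*]/[HCO3-])
log₁₀(0.224) = -0.650
pH = 6.31 − (-0.650) = 6.96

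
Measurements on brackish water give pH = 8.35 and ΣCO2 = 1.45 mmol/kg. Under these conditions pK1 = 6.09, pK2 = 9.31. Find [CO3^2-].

[CO3²⁻] = 0.143 mmol/kg

α₂ = 1 / (1 + [H⁺]/K2 + [H⁺]²/(K1K2)) = 1 / (1 + 10^+0.96 + 10^-1.30)
   = 1 / (1 + 9.1201 + 0.050119) = 1/10.170 = 0.09833
[CO3²⁻] = α₂ × DIC = 0.09833 × 1.45 = 0.143 mmol/kg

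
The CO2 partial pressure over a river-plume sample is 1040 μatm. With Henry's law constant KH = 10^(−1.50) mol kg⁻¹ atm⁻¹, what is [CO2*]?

KH = 10^(−1.50) = 3.162×10^-2 mol kg⁻¹ atm⁻¹
[CO2*] = KH · pCO2 = 3.162×10^-2 × 1040×10^-6 atm = 3.29×10^-5 mol/kg

[CO2*] = 32.9 μmol/kg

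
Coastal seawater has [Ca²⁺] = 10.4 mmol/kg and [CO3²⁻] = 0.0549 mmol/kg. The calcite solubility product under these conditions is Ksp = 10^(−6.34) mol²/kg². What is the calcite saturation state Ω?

Ksp = 10^(−6.34) = 4.571×10^-7
Ω = [Ca²⁺][CO3²⁻]/Ksp = (10.4×10^-3)(0.0549×10^-3) / 4.571×10^-7 = 1.25

Ω = 1.25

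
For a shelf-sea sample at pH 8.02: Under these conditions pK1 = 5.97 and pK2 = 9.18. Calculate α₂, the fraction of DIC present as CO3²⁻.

α₂ = 1 / (1 + [H⁺]/K2 + [H⁺]²/(K1K2)) = 1 / (1 + 10^+1.16 + 10^-0.89)
   = 1 / (1 + 14.454 + 0.12882) = 1/15.583 = 0.06417

α₂ = 0.0642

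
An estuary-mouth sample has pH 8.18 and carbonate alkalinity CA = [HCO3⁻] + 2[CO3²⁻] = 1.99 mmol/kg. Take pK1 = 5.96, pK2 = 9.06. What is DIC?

DIC = 1.79 mmol/kg

CA = [HCO3⁻] + 2[CO3²⁻] = (α₁ + 2α₂)·DIC
At pH 8.18: [H⁺]/K1 = 10^-2.22 = 0.0060256, K2/[H⁺] = 10^-0.88 = 0.13183
α₁ = 1/(1 + 0.0060256 + 0.13183) = 1/1.1379 = 0.8788; α₂ = α₁·K2/[H⁺] = 0.1159
α₁ + 2α₂ = 1.1106
DIC = CA / (α₁ + 2α₂) = 1.99 / 1.1106 = 1.79 mmol/kg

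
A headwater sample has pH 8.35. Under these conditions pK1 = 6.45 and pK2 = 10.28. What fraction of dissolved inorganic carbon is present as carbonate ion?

α₂ = 0.0115

α₂ = 1 / (1 + [H⁺]/K2 + [H⁺]²/(K1K2)) = 1 / (1 + 10^+1.93 + 10^+0.03)
   = 1 / (1 + 85.114 + 1.0715) = 1/87.185 = 0.01147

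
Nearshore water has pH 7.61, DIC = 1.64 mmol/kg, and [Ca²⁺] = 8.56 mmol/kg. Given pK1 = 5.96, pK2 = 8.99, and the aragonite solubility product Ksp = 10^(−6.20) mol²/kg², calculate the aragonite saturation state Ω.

α₂ = 1 / (1 + [H⁺]/K2 + [H⁺]²/(K1K2)) = 1 / (1 + 10^+1.38 + 10^-0.27)
   = 1 / (1 + 23.988 + 0.53703) = 1/25.525 = 0.03918
[CO3²⁻] = α₂ × DIC = 0.03918 × 1.64 = 0.06425 mmol/kg
Ksp = 10^(−6.20) = 6.310×10^-7
Ω = [Ca²⁺][CO3²⁻]/Ksp = (8.56×10^-3)(6.425×10^-5) / 6.310×10^-7 = 0.872

Ω = 0.872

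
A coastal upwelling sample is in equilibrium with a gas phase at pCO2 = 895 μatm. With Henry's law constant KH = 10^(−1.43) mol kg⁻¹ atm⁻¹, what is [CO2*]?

KH = 10^(−1.43) = 3.715×10^-2 mol kg⁻¹ atm⁻¹
[CO2*] = KH · pCO2 = 3.715×10^-2 × 895×10^-6 atm = 3.33×10^-5 mol/kg

[CO2*] = 33.3 μmol/kg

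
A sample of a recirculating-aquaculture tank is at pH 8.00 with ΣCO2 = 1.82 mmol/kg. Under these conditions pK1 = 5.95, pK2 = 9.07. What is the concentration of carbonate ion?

α₂ = 1 / (1 + [H⁺]/K2 + [H⁺]²/(K1K2)) = 1 / (1 + 10^+1.07 + 10^-0.98)
   = 1 / (1 + 11.749 + 0.10471) = 1/12.854 = 0.07780
[CO3²⁻] = α₂ × DIC = 0.07780 × 1.82 = 0.142 mmol/kg

[CO3²⁻] = 0.142 mmol/kg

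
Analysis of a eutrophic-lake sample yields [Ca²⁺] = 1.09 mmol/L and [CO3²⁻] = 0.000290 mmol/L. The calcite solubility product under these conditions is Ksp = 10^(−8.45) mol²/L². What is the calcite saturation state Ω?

Ω = 0.0891

Ksp = 10^(−8.45) = 3.548×10^-9
Ω = [Ca²⁺][CO3²⁻]/Ksp = (1.09×10^-3)(0.000290×10^-3) / 3.548×10^-9 = 0.0891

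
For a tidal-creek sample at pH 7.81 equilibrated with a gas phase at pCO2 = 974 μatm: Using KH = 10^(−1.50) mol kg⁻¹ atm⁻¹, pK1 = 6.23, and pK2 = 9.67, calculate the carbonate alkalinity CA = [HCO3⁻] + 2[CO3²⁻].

CA = 1.20 mmol/kg

[CO2*] = KH · pCO2 = 10^(−1.50) × 974×10^-6 = 3.080×10^-5 mol/kg
α₀ = 1/(1 + K1/[H⁺] + K1K2/[H⁺]²) = 1/(1 + 10^+1.58 + 10^-0.28) = 0.02529
DIC = [CO2*]/α₀ = 3.080×10^-5 / 0.02529 = 1.218 mmol/kg
CA = (α₁ + 2α₂)·DIC = (0.9614 + 2×0.01327) × 1.218 = 1.20 mmol/kg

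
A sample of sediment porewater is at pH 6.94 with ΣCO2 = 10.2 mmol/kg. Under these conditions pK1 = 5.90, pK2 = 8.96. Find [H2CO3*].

[CO2*] = 0.845 mmol/kg

α₀ = 1 / (1 + K1/[H⁺] + K1K2/[H⁺]²) = 1 / (1 + 10^+1.04 + 10^-0.98)
   = 1 / (1 + 10.965 + 0.10471) = 1/12.069 = 0.08285
[CO2*] = α₀ × DIC = 0.08285 × 10.2 = 0.845 mmol/kg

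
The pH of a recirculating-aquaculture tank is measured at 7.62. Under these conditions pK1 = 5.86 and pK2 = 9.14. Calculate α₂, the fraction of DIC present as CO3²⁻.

α₂ = 1 / (1 + [H⁺]/K2 + [H⁺]²/(K1K2)) = 1 / (1 + 10^+1.52 + 10^-0.24)
   = 1 / (1 + 33.113 + 0.57544) = 1/34.689 = 0.02883

α₂ = 0.0288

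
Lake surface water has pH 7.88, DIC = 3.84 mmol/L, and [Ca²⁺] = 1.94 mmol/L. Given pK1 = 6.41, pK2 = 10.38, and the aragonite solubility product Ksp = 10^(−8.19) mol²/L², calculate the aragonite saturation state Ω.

α₂ = 1 / (1 + [H⁺]/K2 + [H⁺]²/(K1K2)) = 1 / (1 + 10^+2.50 + 10^+1.03)
   = 1 / (1 + 316.23 + 10.715) = 1/327.94 = 0.003049
[CO3²⁻] = α₂ × DIC = 0.003049 × 3.84 = 0.01171 mmol/L = 11.71 μmol/L
Ksp = 10^(−8.19) = 6.457×10^-9
Ω = [Ca²⁺][CO3²⁻]/Ksp = (1.94×10^-3)(1.171×10^-5) / 6.457×10^-9 = 3.52

Ω = 3.52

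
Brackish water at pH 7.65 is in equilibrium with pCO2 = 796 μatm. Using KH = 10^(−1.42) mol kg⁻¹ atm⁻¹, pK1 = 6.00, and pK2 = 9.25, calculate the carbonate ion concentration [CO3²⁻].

[CO3²⁻] = 0.0340 mmol/kg

[CO2*] = KH · pCO2 = 10^(−1.42) × 796×10^-6 = 3.026×10^-5 mol/kg
α₀ = 1/(1 + K1/[H⁺] + K1K2/[H⁺]²) = 1/(1 + 10^+1.65 + 10^+0.05) = 0.02137
DIC = [CO2*]/α₀ = 3.026×10^-5 / 0.02137 = 1.416 mmol/kg
[CO3²⁻] = α₂·DIC; α₂ = 0.02398, so [CO3²⁻] = 0.02398 × 1.416 = 0.0340 mmol/kg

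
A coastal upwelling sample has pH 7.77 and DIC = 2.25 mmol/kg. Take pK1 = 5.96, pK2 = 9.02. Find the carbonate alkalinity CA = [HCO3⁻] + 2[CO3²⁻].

CA = 2.34 mmol/kg

CA = [HCO3⁻] + 2[CO3²⁻] = (α₁ + 2α₂)·DIC
At pH 7.77: [H⁺]/K1 = 10^-1.81 = 0.015488, K2/[H⁺] = 10^-1.25 = 0.056234
α₁ = 1/(1 + 0.015488 + 0.056234) = 1/1.0717 = 0.9331; α₂ = α₁·K2/[H⁺] = 0.05247
α₁ + 2α₂ = 1.0380
CA = 1.0380 × 2.25 = 2.34 mmol/kg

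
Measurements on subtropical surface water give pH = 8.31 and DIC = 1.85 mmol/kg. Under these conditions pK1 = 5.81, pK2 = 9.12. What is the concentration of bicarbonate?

[HCO3⁻] = 1.60 mmol/kg

α₁ = 1 / (1 + [H⁺]/K1 + K2/[H⁺]) = 1 / (1 + 10^-2.50 + 10^-0.81)
   = 1 / (1 + 0.0031623 + 0.15488) = 1/1.1580 = 0.8635
[HCO3⁻] = α₁ × DIC = 0.8635 × 1.85 = 1.60 mmol/kg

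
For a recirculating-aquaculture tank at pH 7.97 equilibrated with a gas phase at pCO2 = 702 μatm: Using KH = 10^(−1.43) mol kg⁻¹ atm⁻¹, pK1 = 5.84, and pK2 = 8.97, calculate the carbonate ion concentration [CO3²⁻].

[CO3²⁻] = 0.352 mmol/kg

[CO2*] = KH · pCO2 = 10^(−1.43) × 702×10^-6 = 2.608×10^-5 mol/kg
α₀ = 1/(1 + K1/[H⁺] + K1K2/[H⁺]²) = 1/(1 + 10^+2.13 + 10^+1.13) = 0.006694
DIC = [CO2*]/α₀ = 2.608×10^-5 / 0.006694 = 3.896 mmol/kg
[CO3²⁻] = α₂·DIC; α₂ = 0.09030, so [CO3²⁻] = 0.09030 × 3.896 = 0.352 mmol/kg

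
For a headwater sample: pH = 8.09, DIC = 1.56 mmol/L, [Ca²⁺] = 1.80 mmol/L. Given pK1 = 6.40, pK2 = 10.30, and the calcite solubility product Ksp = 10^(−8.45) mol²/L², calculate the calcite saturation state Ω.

α₂ = 1 / (1 + [H⁺]/K2 + [H⁺]²/(K1K2)) = 1 / (1 + 10^+2.21 + 10^+0.52)
   = 1 / (1 + 162.18 + 3.3113) = 1/166.49 = 0.006006
[CO3²⁻] = α₂ × DIC = 0.006006 × 1.56 = 0.009370 mmol/L = 9.370 μmol/L
Ksp = 10^(−8.45) = 3.548×10^-9
Ω = [Ca²⁺][CO3²⁻]/Ksp = (1.80×10^-3)(9.370×10^-6) / 3.548×10^-9 = 4.75

Ω = 4.75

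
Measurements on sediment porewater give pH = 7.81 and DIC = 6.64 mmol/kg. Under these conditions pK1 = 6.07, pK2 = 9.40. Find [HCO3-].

α₁ = 1 / (1 + [H⁺]/K1 + K2/[H⁺]) = 1 / (1 + 10^-1.74 + 10^-1.59)
   = 1 / (1 + 0.018197 + 0.025704) = 1/1.0439 = 0.9579
[HCO3⁻] = α₁ × DIC = 0.9579 × 6.64 = 6.36 mmol/kg

[HCO3⁻] = 6.36 mmol/kg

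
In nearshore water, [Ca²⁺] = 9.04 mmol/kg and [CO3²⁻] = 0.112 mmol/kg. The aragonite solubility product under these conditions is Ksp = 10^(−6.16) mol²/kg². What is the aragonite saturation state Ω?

Ω = 1.46

Ksp = 10^(−6.16) = 6.918×10^-7
Ω = [Ca²⁺][CO3²⁻]/Ksp = (9.04×10^-3)(0.112×10^-3) / 6.918×10^-7 = 1.46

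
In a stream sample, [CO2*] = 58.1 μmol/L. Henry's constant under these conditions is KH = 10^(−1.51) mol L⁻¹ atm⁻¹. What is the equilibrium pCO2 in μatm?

pCO2 = 1880 μatm

KH = 10^(−1.51) = 3.090×10^-2 mol L⁻¹ atm⁻¹
pCO2 = [CO2*]/KH = 58.1×10^-6 / 3.090×10^-2 = 1.88×10^-3 atm = 1880 μatm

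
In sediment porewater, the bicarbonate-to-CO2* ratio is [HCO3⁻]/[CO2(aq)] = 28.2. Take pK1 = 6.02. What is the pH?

pH = 7.47

From K1 = [H⁺][HCO3⁻]/[CO2(aq)]:  pH = pK1 + log₁₀([HCO3⁻]/[CO2(aq)])
log₁₀(28.2) = +1.450
pH = 6.02 + (+1.450) = 7.47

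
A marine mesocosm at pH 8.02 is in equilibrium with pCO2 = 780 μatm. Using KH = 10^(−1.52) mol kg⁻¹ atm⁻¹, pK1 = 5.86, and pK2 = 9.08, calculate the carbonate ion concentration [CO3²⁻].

[CO3²⁻] = 0.297 mmol/kg

[CO2*] = KH · pCO2 = 10^(−1.52) × 780×10^-6 = 2.356×10^-5 mol/kg
α₀ = 1/(1 + K1/[H⁺] + K1K2/[H⁺]²) = 1/(1 + 10^+2.16 + 10^+1.10) = 0.006324
DIC = [CO2*]/α₀ = 2.356×10^-5 / 0.006324 = 3.725 mmol/kg
[CO3²⁻] = α₂·DIC; α₂ = 0.07961, so [CO3²⁻] = 0.07961 × 3.725 = 0.297 mmol/kg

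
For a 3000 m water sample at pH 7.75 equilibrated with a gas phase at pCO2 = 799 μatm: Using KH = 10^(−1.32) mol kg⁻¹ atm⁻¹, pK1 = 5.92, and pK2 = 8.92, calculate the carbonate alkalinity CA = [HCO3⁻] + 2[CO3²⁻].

CA = 2.94 mmol/kg

[CO2*] = KH · pCO2 = 10^(−1.32) × 799×10^-6 = 3.824×10^-5 mol/kg
α₀ = 1/(1 + K1/[H⁺] + K1K2/[H⁺]²) = 1/(1 + 10^+1.83 + 10^+0.66) = 0.01367
DIC = [CO2*]/α₀ = 3.824×10^-5 / 0.01367 = 2.799 mmol/kg
CA = (α₁ + 2α₂)·DIC = (0.9239 + 2×0.06246) × 2.799 = 2.94 mmol/kg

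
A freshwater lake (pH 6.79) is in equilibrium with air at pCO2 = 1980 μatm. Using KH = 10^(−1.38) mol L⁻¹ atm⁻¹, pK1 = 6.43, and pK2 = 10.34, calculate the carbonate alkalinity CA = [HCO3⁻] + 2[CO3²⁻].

[CO2*] = KH · pCO2 = 10^(−1.38) × 1980×10^-6 = 8.254×10^-5 mol/L
α₀ = 1/(1 + K1/[H⁺] + K1K2/[H⁺]²) = 1/(1 + 10^+0.36 + 10^-3.19) = 0.3038
DIC = [CO2*]/α₀ = 8.254×10^-5 / 0.3038 = 0.2717 mmol/L
CA = (α₁ + 2α₂)·DIC = (0.6960 + 2×0.0001962) × 0.2717 = 0.189 mmol/L

CA = 0.189 mmol/L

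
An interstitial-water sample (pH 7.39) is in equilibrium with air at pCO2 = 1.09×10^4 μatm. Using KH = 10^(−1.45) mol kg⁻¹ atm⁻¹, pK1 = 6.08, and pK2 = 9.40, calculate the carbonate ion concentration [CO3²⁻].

[CO2*] = KH · pCO2 = 10^(−1.45) × 1.09×10^4×10^-6 = 3.867×10^-4 mol/kg
α₀ = 1/(1 + K1/[H⁺] + K1K2/[H⁺]²) = 1/(1 + 10^+1.31 + 10^-0.70) = 0.04626
DIC = [CO2*]/α₀ = 3.867×10^-4 / 0.04626 = 8.360 mmol/kg
[CO3²⁻] = α₂·DIC; α₂ = 0.009230, so [CO3²⁻] = 0.009230 × 8.360 = 0.0772 mmol/kg

[CO3²⁻] = 0.0772 mmol/kg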